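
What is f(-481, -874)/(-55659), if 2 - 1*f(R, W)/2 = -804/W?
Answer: -944/24322983 ≈ -3.8811e-5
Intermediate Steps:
f(R, W) = 4 + 1608/W (f(R, W) = 4 - (-1608)/W = 4 + 1608/W)
f(-481, -874)/(-55659) = (4 + 1608/(-874))/(-55659) = (4 + 1608*(-1/874))*(-1/55659) = (4 - 804/437)*(-1/55659) = (944/437)*(-1/55659) = -944/24322983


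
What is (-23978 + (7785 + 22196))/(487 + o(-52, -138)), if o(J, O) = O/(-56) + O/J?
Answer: 2185092/179131 ≈ 12.198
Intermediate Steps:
o(J, O) = -O/56 + O/J (o(J, O) = O*(-1/56) + O/J = -O/56 + O/J)
(-23978 + (7785 + 22196))/(487 + o(-52, -138)) = (-23978 + (7785 + 22196))/(487 + (-1/56*(-138) - 138/(-52))) = (-23978 + 29981)/(487 + (69/28 - 138*(-1/52))) = 6003/(487 + (69/28 + 69/26)) = 6003/(487 + 1863/364) = 6003/(179131/364) = 6003*(364/179131) = 2185092/179131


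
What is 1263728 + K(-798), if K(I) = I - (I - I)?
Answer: 1262930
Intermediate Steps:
K(I) = I (K(I) = I - 1*0 = I + 0 = I)
1263728 + K(-798) = 1263728 - 798 = 1262930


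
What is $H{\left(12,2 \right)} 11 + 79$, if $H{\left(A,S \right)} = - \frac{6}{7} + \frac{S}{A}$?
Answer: $\frac{2999}{42} \approx 71.405$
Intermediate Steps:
$H{\left(A,S \right)} = - \frac{6}{7} + \frac{S}{A}$ ($H{\left(A,S \right)} = \left(-6\right) \frac{1}{7} + \frac{S}{A} = - \frac{6}{7} + \frac{S}{A}$)
$H{\left(12,2 \right)} 11 + 79 = \left(- \frac{6}{7} + \frac{2}{12}\right) 11 + 79 = \left(- \frac{6}{7} + 2 \cdot \frac{1}{12}\right) 11 + 79 = \left(- \frac{6}{7} + \frac{1}{6}\right) 11 + 79 = \left(- \frac{29}{42}\right) 11 + 79 = - \frac{319}{42} + 79 = \frac{2999}{42}$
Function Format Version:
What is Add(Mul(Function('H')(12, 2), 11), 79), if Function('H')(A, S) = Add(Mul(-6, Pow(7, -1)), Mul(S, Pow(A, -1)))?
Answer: Rational(2999, 42) ≈ 71.405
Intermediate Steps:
Function('H')(A, S) = Add(Rational(-6, 7), Mul(S, Pow(A, -1))) (Function('H')(A, S) = Add(Mul(-6, Rational(1, 7)), Mul(S, Pow(A, -1))) = Add(Rational(-6, 7), Mul(S, Pow(A, -1))))
Add(Mul(Function('H')(12, 2), 11), 79) = Add(Mul(Add(Rational(-6, 7), Mul(2, Pow(12, -1))), 11), 79) = Add(Mul(Add(Rational(-6, 7), Mul(2, Rational(1, 12))), 11), 79) = Add(Mul(Add(Rational(-6, 7), Rational(1, 6)), 11), 79) = Add(Mul(Rational(-29, 42), 11), 79) = Add(Rational(-319, 42), 79) = Rational(2999, 42)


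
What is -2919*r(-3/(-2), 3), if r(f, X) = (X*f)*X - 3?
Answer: -61299/2 ≈ -30650.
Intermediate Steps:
r(f, X) = -3 + f*X² (r(f, X) = f*X² - 3 = -3 + f*X²)
-2919*r(-3/(-2), 3) = -2919*(-3 - 3/(-2)*3²) = -2919*(-3 - 3*(-½)*9) = -2919*(-3 + (3/2)*9) = -2919*(-3 + 27/2) = -2919*21/2 = -61299/2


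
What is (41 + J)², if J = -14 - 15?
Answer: 144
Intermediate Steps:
J = -29
(41 + J)² = (41 - 29)² = 12² = 144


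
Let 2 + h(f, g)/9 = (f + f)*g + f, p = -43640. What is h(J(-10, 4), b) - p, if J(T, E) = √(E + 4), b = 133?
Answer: 43622 + 4806*√2 ≈ 50419.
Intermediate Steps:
J(T, E) = √(4 + E)
h(f, g) = -18 + 9*f + 18*f*g (h(f, g) = -18 + 9*((f + f)*g + f) = -18 + 9*((2*f)*g + f) = -18 + 9*(2*f*g + f) = -18 + 9*(f + 2*f*g) = -18 + (9*f + 18*f*g) = -18 + 9*f + 18*f*g)
h(J(-10, 4), b) - p = (-18 + 9*√(4 + 4) + 18*√(4 + 4)*133) - 1*(-43640) = (-18 + 9*√8 + 18*√8*133) + 43640 = (-18 + 9*(2*√2) + 18*(2*√2)*133) + 43640 = (-18 + 18*√2 + 4788*√2) + 43640 = (-18 + 4806*√2) + 43640 = 43622 + 4806*√2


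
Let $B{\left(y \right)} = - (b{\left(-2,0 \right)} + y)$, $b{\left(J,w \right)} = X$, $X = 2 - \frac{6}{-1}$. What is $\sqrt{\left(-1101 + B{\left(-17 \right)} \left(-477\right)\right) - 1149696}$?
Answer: $i \sqrt{1155090} \approx 1074.8 i$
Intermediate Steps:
$X = 8$ ($X = 2 - 6 \left(-1\right) = 2 - -6 = 2 + 6 = 8$)
$b{\left(J,w \right)} = 8$
$B{\left(y \right)} = -8 - y$ ($B{\left(y \right)} = - (8 + y) = -8 - y$)
$\sqrt{\left(-1101 + B{\left(-17 \right)} \left(-477\right)\right) - 1149696} = \sqrt{\left(-1101 + \left(-8 - -17\right) \left(-477\right)\right) - 1149696} = \sqrt{\left(-1101 + \left(-8 + 17\right) \left(-477\right)\right) - 1149696} = \sqrt{\left(-1101 + 9 \left(-477\right)\right) - 1149696} = \sqrt{\left(-1101 - 4293\right) - 1149696} = \sqrt{-5394 - 1149696} = \sqrt{-1155090} = i \sqrt{1155090}$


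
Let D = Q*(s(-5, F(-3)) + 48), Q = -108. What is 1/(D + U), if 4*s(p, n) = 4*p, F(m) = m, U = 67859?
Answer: 1/63215 ≈ 1.5819e-5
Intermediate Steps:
s(p, n) = p (s(p, n) = (4*p)/4 = p)
D = -4644 (D = -108*(-5 + 48) = -108*43 = -4644)
1/(D + U) = 1/(-4644 + 67859) = 1/63215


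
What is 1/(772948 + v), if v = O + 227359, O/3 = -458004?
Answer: -1/373705 ≈ -2.6759e-6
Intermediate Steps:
O = -1374012 (O = 3*(-458004) = -1374012)
v = -1146653 (v = -1374012 + 227359 = -1146653)
1/(772948 + v) = 1/(772948 - 1146653) = 1/(-373705) = -1/373705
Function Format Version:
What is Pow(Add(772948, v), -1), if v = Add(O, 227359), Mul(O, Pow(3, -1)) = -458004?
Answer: Rational(-1, 373705) ≈ -2.6759e-6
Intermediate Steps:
O = -1374012 (O = Mul(3, -458004) = -1374012)
v = -1146653 (v = Add(-1374012, 227359) = -1146653)
Pow(Add(772948, v), -1) = Pow(Add(772948, -1146653), -1) = Pow(-373705, -1) = Rational(-1, 373705)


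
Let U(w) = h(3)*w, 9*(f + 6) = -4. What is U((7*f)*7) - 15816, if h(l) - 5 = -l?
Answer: -148028/9 ≈ -16448.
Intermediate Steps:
f = -58/9 (f = -6 + (⅑)*(-4) = -6 - 4/9 = -58/9 ≈ -6.4444)
h(l) = 5 - l
U(w) = 2*w (U(w) = (5 - 1*3)*w = (5 - 3)*w = 2*w)
U((7*f)*7) - 15816 = 2*((7*(-58/9))*7) - 15816 = 2*(-406/9*7) - 15816 = 2*(-2842/9) - 15816 = -5684/9 - 15816 = -148028/9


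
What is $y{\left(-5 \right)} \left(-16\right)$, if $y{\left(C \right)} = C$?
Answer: $80$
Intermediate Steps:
$y{\left(-5 \right)} \left(-16\right) = \left(-5\right) \left(-16\right) = 80$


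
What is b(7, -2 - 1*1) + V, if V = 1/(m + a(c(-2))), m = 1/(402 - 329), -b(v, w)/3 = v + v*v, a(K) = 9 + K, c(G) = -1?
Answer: -98207/585 ≈ -167.88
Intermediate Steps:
b(v, w) = -3*v - 3*v**2 (b(v, w) = -3*(v + v*v) = -3*(v + v**2) = -3*v - 3*v**2)
m = 1/73 ≈ 0.013699
V = 73/585 (V = 1/(1/73 + (9 - 1)) = 1/(1/73 + 8) = 1/(585/73) = 73/585 ≈ 0.12479)
b(7, -2 - 1*1) + V = -3*7*(1 + 7) + 73/585 = -3*7*8 + 73/585 = -168 + 73/585 = -98207/585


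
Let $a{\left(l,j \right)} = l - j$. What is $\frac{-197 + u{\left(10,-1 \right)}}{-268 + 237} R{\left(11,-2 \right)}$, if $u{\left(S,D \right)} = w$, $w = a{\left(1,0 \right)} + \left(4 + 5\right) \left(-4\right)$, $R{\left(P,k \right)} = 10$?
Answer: $\frac{2320}{31} \approx 74.839$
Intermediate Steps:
$w = -35$ ($w = \left(1 - 0\right) + \left(4 + 5\right) \left(-4\right) = \left(1 + 0\right) + 9 \left(-4\right) = 1 - 36 = -35$)
$u{\left(S,D \right)} = -35$
$\frac{-197 + u{\left(10,-1 \right)}}{-268 + 237} R{\left(11,-2 \right)} = \frac{-197 - 35}{-268 + 237} \cdot 10 = - \frac{232}{-31} \cdot 10 = \left(-232\right) \left(- \frac{1}{31}\right) 10 = \frac{232}{31} \cdot 10 = \frac{2320}{31}$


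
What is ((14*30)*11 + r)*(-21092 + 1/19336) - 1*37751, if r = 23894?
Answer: -5814867302795/9668 ≈ -6.0145e+8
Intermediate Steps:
((14*30)*11 + r)*(-21092 + 1/19336) - 1*37751 = ((14*30)*11 + 23894)*(-21092 + 1/19336) - 1*37751 = (420*11 + 23894)*(-21092 + 1/19336) - 37751 = (4620 + 23894)*(-407834911/19336) - 37751 = 28514*(-407834911/19336) - 37751 = -5814502326127/9668 - 37751 = -5814867302795/9668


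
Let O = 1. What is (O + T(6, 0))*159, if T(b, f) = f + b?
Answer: 1113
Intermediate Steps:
T(b, f) = b + f
(O + T(6, 0))*159 = (1 + (6 + 0))*159 = (1 + 6)*159 = 7*159 = 1113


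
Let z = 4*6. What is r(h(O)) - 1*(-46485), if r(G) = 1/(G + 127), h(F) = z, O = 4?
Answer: 7019236/151 ≈ 46485.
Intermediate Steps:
z = 24
h(F) = 24
r(G) = 1/(127 + G)
r(h(O)) - 1*(-46485) = 1/(127 + 24) - 1*(-46485) = 1/151 + 46485 = 7019236/151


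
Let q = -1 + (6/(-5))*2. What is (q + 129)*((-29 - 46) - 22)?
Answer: -60916/5 ≈ -12183.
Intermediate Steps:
q = -17/5 (q = -1 + (6*(-1/5))*2 = -1 - 6/5*2 = -1 - 12/5 = -17/5 ≈ -3.4000)
(q + 129)*((-29 - 46) - 22) = (-17/5 + 129)*((-29 - 46) - 22) = 628*(-75 - 22)/5 = (628/5)*(-97) = -60916/5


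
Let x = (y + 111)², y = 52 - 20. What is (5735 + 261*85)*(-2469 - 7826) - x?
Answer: -287456849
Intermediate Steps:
y = 32
x = 20449 (x = (32 + 111)² = 143² = 20449)
(5735 + 261*85)*(-2469 - 7826) - x = (5735 + 261*85)*(-2469 - 7826) - 1*20449 = (5735 + 22185)*(-10295) - 20449 = 27920*(-10295) - 20449 = -287436400 - 20449 = -287456849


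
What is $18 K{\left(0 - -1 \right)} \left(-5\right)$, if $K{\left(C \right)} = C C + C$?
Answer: $-180$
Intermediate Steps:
$K{\left(C \right)} = C + C^{2}$ ($K{\left(C \right)} = C^{2} + C = C + C^{2}$)
$18 K{\left(0 - -1 \right)} \left(-5\right) = 18 \left(0 - -1\right) \left(1 + \left(0 - -1\right)\right) \left(-5\right) = 18 \left(0 + 1\right) \left(1 + \left(0 + 1\right)\right) \left(-5\right) = 18 \cdot 1 \left(1 + 1\right) \left(-5\right) = 18 \cdot 1 \cdot 2 \left(-5\right) = 18 \cdot 2 \left(-5\right) = 36 \left(-5\right) = -180$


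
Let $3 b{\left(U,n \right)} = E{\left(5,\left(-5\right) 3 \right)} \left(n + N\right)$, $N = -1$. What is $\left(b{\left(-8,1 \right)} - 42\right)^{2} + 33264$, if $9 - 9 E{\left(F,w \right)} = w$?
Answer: $35028$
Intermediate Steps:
$E{\left(F,w \right)} = 1 - \frac{w}{9}$
$b{\left(U,n \right)} = - \frac{8}{9} + \frac{8 n}{9}$ ($b{\left(U,n \right)} = \frac{\left(1 - \frac{\left(-5\right) 3}{9}\right) \left(n - 1\right)}{3} = \frac{\left(1 - - \frac{5}{3}\right) \left(-1 + n\right)}{3} = \frac{\left(1 + \frac{5}{3}\right) \left(-1 + n\right)}{3} = \frac{\frac{8}{3} \left(-1 + n\right)}{3} = \frac{- \frac{8}{3} + \frac{8 n}{3}}{3} = - \frac{8}{9} + \frac{8 n}{9}$)
$\left(b{\left(-8,1 \right)} - 42\right)^{2} + 33264 = \left(\left(- \frac{8}{9} + \frac{8}{9} \cdot 1\right) - 42\right)^{2} + 33264 = \left(\left(- \frac{8}{9} + \frac{8}{9}\right) - 42\right)^{2} + 33264 = \left(0 - 42\right)^{2} + 33264 = \left(-42\right)^{2} + 33264 = 1764 + 33264 = 35028$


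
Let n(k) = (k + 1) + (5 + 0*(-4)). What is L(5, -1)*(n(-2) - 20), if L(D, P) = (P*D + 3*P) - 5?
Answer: 208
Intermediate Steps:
L(D, P) = -5 + 3*P + D*P (L(D, P) = (D*P + 3*P) - 5 = (3*P + D*P) - 5 = -5 + 3*P + D*P)
n(k) = 6 + k (n(k) = (1 + k) + (5 + 0) = (1 + k) + 5 = 6 + k)
L(5, -1)*(n(-2) - 20) = (-5 + 3*(-1) + 5*(-1))*((6 - 2) - 20) = (-5 - 3 - 5)*(4 - 20) = -13*(-16) = 208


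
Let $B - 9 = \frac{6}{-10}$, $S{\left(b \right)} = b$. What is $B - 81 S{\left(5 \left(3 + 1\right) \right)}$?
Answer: $- \frac{8058}{5} \approx -1611.6$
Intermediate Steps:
$B = \frac{42}{5}$ ($B = 9 + \frac{6}{-10} = 9 + 6 \left(- \frac{1}{10}\right) = 9 - \frac{3}{5} = \frac{42}{5} \approx 8.4$)
$B - 81 S{\left(5 \left(3 + 1\right) \right)} = \frac{42}{5} - 81 \cdot 5 \left(3 + 1\right) = \frac{42}{5} - 81 \cdot 5 \cdot 4 = \frac{42}{5} - 1620 = - \frac{8058}{5}$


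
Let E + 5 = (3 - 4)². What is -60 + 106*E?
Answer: -484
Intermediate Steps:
E = -4 (E = -5 + (3 - 4)² = -5 + (-1)² = -5 + 1 = -4)
-60 + 106*E = -60 + 106*(-4) = -60 - 424 = -484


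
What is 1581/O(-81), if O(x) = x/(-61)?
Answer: 32147/27 ≈ 1190.6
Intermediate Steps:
O(x) = -x/61 (O(x) = x*(-1/61) = -x/61)
1581/O(-81) = 1581/((-1/61*(-81))) = 1581/(81/61) = 1581*(61/81) = 32147/27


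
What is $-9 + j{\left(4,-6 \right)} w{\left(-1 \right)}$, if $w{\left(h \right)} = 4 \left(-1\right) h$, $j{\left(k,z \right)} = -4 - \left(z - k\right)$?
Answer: $15$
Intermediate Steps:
$j{\left(k,z \right)} = -4 + k - z$ ($j{\left(k,z \right)} = -4 + \left(k - z\right) = -4 + k - z$)
$w{\left(h \right)} = - 4 h$
$-9 + j{\left(4,-6 \right)} w{\left(-1 \right)} = -9 + \left(-4 + 4 - -6\right) \left(\left(-4\right) \left(-1\right)\right) = -9 + \left(-4 + 4 + 6\right) 4 = -9 + 6 \cdot 4 = -9 + 24 = 15$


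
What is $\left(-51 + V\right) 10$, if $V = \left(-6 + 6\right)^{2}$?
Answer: $-510$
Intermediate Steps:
$V = 0$ ($V = 0^{2} = 0$)
$\left(-51 + V\right) 10 = \left(-51 + 0\right) 10 = \left(-51\right) 10 = -510$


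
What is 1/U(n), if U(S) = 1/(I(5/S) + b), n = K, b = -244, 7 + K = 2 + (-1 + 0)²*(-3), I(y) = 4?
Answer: -240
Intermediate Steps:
K = -8 (K = -7 + (2 + (-1 + 0)²*(-3)) = -7 + (2 + (-1)²*(-3)) = -7 + (2 + 1*(-3)) = -7 + (2 - 3) = -7 - 1 = -8)
n = -8
U(S) = -1/240 (U(S) = 1/(4 - 244) = 1/(-240) = -1/240)
1/U(n) = 1/(-1/240) = -240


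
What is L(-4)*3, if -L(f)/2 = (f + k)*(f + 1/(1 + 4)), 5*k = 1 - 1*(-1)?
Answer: -2052/25 ≈ -82.080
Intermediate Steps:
k = 2/5 (k = (1 - 1*(-1))/5 = (1 + 1)/5 = (1/5)*2 = 2/5 ≈ 0.40000)
L(f) = -2*(1/5 + f)*(2/5 + f) (L(f) = -2*(f + 2/5)*(f + 1/(1 + 4)) = -2*(2/5 + f)*(f + 1/5) = -2*(2/5 + f)*(1/5 + f) = -2*(1/5 + f)*(2/5 + f))
L(-4)*3 = (-4/25 - 2*(-4)**2 - 6/5*(-4))*3 = (-4/25 - 2*16 + 24/5)*3 = (-4/25 - 32 + 24/5)*3 = -684/25*3 = -2052/25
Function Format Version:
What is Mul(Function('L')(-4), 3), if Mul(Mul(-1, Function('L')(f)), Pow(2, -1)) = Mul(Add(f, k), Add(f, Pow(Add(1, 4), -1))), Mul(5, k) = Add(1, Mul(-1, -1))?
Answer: Rational(-2052, 25) ≈ -82.080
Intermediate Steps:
k = Rational(2, 5) (k = Mul(Rational(1, 5), Add(1, Mul(-1, -1))) = Mul(Rational(1, 5), Add(1, 1)) = Mul(Rational(1, 5), 2) = Rational(2, 5) ≈ 0.40000)
Function('L')(f) = Mul(-2, Add(Rational(1, 5), f), Add(Rational(2, 5), f)) (Function('L')(f) = Mul(-2, Mul(Add(f, Rational(2, 5)), Add(f, Pow(Add(1, 4), -1)))) = Mul(-2, Mul(Add(Rational(2, 5), f), Add(f, Pow(5, -1)))) = Mul(-2, Mul(Add(Rational(2, 5), f), Add(f, Rational(1, 5)))) = Mul(-2, Mul(Add(Rational(2, 5), f), Add(Rational(1, 5), f))) = Mul(-2, Mul(Add(Rational(1, 5), f), Add(Rational(2, 5), f))) = Mul(-2, Add(Rational(1, 5), f), Add(Rational(2, 5), f)))
Mul(Function('L')(-4), 3) = Mul(Add(Rational(-4, 25), Mul(-2, Pow(-4, 2)), Mul(Rational(-6, 5), -4)), 3) = Mul(Add(Rational(-4, 25), Mul(-2, 16), Rational(24, 5)), 3) = Mul(Add(Rational(-4, 25), -32, Rational(24, 5)), 3) = Mul(Rational(-684, 25), 3) = Rational(-2052, 25)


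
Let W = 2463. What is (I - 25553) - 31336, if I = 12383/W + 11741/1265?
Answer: -177204190277/3115695 ≈ -56875.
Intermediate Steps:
I = 44582578/3115695 (I = 12383/2463 + 11741/1265 = 44582578/3115695 ≈ 14.309)
(I - 25553) - 31336 = (44582578/3115695 - 25553) - 31336 = -79570771757/3115695 - 31336 = -177204190277/3115695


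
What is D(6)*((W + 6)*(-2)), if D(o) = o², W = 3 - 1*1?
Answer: -576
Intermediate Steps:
W = 2 (W = 3 - 1 = 2)
D(6)*((W + 6)*(-2)) = 6²*((2 + 6)*(-2)) = 36*(8*(-2)) = 36*(-16) = -576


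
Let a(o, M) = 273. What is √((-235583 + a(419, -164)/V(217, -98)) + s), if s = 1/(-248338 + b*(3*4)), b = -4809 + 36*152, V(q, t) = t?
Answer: I*√166758914897232063/841337 ≈ 485.37*I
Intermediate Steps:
b = 663 (b = -4809 + 5472 = 663)
s = -1/240382 (s = 1/(-248338 + 663*(3*4)) = 1/(-248338 + 663*12) = 1/(-248338 + 7956) = 1/(-240382) = -1/240382 ≈ -4.1600e-6)
√((-235583 + a(419, -164)/V(217, -98)) + s) = √((-235583 + 273/(-98)) - 1/240382) = √((-235583 + 273*(-1/98)) - 1/240382) = √((-235583 - 39/14) - 1/240382) = √(-3298201/14 - 1/240382) = √(-198207038199/841337) = I*√166758914897232063/841337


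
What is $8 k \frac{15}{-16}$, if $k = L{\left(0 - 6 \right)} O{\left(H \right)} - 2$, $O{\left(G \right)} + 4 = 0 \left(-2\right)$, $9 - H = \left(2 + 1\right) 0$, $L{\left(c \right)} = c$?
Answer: $-165$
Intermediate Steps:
$H = 9$ ($H = 9 - \left(2 + 1\right) 0 = 9 - 3 \cdot 0 = 9 - 0 = 9 + 0 = 9$)
$O{\left(G \right)} = -4$ ($O{\left(G \right)} = -4 + 0 \left(-2\right) = -4 + 0 = -4$)
$k = 22$ ($k = \left(0 - 6\right) \left(-4\right) - 2 = \left(-6\right) \left(-4\right) - 2 = 24 - 2 = 22$)
$8 k \frac{15}{-16} = 8 \cdot 22 \frac{15}{-16} = 176 \cdot 15 \left(- \frac{1}{16}\right) = 176 \left(- \frac{15}{16}\right) = -165$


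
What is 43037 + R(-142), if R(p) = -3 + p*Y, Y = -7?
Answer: 44028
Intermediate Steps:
R(p) = -3 - 7*p (R(p) = -3 + p*(-7) = -3 - 7*p)
43037 + R(-142) = 43037 + (-3 - 7*(-142)) = 43037 + (-3 + 994) = 43037 + 991 = 44028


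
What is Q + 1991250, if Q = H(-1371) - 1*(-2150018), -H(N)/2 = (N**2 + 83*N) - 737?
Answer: 611046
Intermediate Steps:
H(N) = 1474 - 166*N - 2*N**2 (H(N) = -2*((N**2 + 83*N) - 737) = -2*(-737 + N**2 + 83*N) = 1474 - 166*N - 2*N**2)
Q = -1380204 (Q = (1474 - 166*(-1371) - 2*(-1371)**2) - 1*(-2150018) = (1474 + 227586 - 2*1879641) + 2150018 = (1474 + 227586 - 3759282) + 2150018 = -3530222 + 2150018 = -1380204)
Q + 1991250 = -1380204 + 1991250 = 611046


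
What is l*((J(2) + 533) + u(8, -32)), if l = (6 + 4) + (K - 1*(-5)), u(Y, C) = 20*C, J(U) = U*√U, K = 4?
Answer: -2033 + 38*√2 ≈ -1979.3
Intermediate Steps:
J(U) = U^(3/2)
l = 19 (l = (6 + 4) + (4 - 1*(-5)) = 10 + (4 + 5) = 10 + 9 = 19)
l*((J(2) + 533) + u(8, -32)) = 19*((2^(3/2) + 533) + 20*(-32)) = 19*((2*√2 + 533) - 640) = 19*((533 + 2*√2) - 640) = 19*(-107 + 2*√2) = -2033 + 38*√2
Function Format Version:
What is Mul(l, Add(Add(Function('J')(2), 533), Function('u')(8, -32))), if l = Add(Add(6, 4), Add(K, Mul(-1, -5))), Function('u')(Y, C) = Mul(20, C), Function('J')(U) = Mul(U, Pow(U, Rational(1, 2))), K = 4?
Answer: Add(-2033, Mul(38, Pow(2, Rational(1, 2)))) ≈ -1979.3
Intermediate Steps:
Function('J')(U) = Pow(U, Rational(3, 2))
l = 19 (l = Add(Add(6, 4), Add(4, Mul(-1, -5))) = Add(10, Add(4, 5)) = Add(10, 9) = 19)
Mul(l, Add(Add(Function('J')(2), 533), Function('u')(8, -32))) = Mul(19, Add(Add(Pow(2, Rational(3, 2)), 533), Mul(20, -32))) = Mul(19, Add(Add(Mul(2, Pow(2, Rational(1, 2))), 533), -640)) = Mul(19, Add(Add(533, Mul(2, Pow(2, Rational(1, 2)))), -640)) = Mul(19, Add(-107, Mul(2, Pow(2, Rational(1, 2))))) = Add(-2033, Mul(38, Pow(2, Rational(1, 2))))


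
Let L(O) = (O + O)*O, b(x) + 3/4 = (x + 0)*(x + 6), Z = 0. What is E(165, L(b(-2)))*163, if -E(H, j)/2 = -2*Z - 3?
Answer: 978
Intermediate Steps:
b(x) = -3/4 + x*(6 + x) (b(x) = -3/4 + (x + 0)*(x + 6) = -3/4 + x*(6 + x))
L(O) = 2*O**2 (L(O) = (2*O)*O = 2*O**2)
E(H, j) = 6 (E(H, j) = -2*(-2*0 - 3) = -2*(0 - 3) = -2*(-3) = 6)
E(165, L(b(-2)))*163 = 6*163 = 978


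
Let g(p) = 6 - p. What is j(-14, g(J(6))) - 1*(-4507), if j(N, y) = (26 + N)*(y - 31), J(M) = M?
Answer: 4135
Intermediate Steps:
j(N, y) = (-31 + y)*(26 + N) (j(N, y) = (26 + N)*(-31 + y) = (-31 + y)*(26 + N))
j(-14, g(J(6))) - 1*(-4507) = (-806 - 31*(-14) + 26*(6 - 1*6) - 14*(6 - 1*6)) - 1*(-4507) = (-806 + 434 + 26*(6 - 6) - 14*(6 - 6)) + 4507 = (-806 + 434 + 26*0 - 14*0) + 4507 = (-806 + 434 + 0 + 0) + 4507 = -372 + 4507 = 4135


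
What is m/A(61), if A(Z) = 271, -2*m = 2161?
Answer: -2161/542 ≈ -3.9871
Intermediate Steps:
m = -2161/2 (m = -½*2161 = -2161/2 ≈ -1080.5)
m/A(61) = -2161/2/271 = -2161/2*1/271 = -2161/542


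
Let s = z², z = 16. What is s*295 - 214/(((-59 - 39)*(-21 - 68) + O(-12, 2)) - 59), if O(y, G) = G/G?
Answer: 327152533/4332 ≈ 75520.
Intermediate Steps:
s = 256 (s = 16² = 256)
O(y, G) = 1
s*295 - 214/(((-59 - 39)*(-21 - 68) + O(-12, 2)) - 59) = 256*295 - 214/(((-59 - 39)*(-21 - 68) + 1) - 59) = 75520 - 214/((-98*(-89) + 1) - 59) = 75520 - 214/((8722 + 1) - 59) = 75520 - 214/(8723 - 59) = 75520 - 214/8664 = 75520 - 214*1/8664 = 75520 - 107/4332 = 327152533/4332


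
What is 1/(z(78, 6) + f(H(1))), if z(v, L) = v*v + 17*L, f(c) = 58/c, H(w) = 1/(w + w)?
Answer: 1/6302 ≈ 0.00015868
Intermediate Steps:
H(w) = 1/(2*w)
z(v, L) = v**2 + 17*L
1/(z(78, 6) + f(H(1))) = 1/((78**2 + 17*6) + 58/(((1/2)/1))) = 1/((6084 + 102) + 58/(((1/2)*1))) = 1/(6186 + 58/(1/2)) = 1/(6186 + 58*2) = 1/(6186 + 116) = 1/6302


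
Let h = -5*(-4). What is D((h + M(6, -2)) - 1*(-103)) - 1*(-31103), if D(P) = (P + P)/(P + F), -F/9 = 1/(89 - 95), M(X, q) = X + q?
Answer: 7993979/257 ≈ 31105.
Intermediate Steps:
h = 20
F = 3/2 (F = -9/(89 - 95) = -9/(-6) = -9*(-1/6) = 3/2 ≈ 1.5000)
D(P) = 2*P/(3/2 + P) (D(P) = (P + P)/(P + 3/2) = (2*P)/(3/2 + P) = 2*P/(3/2 + P))
D((h + M(6, -2)) - 1*(-103)) - 1*(-31103) = 4*((20 + (6 - 2)) - 1*(-103))/(3 + 2*((20 + (6 - 2)) - 1*(-103))) - 1*(-31103) = 4*((20 + 4) + 103)/(3 + 2*((20 + 4) + 103)) + 31103 = 4*(24 + 103)/(3 + 2*(24 + 103)) + 31103 = 4*127/(3 + 2*127) + 31103 = 4*127/(3 + 254) + 31103 = 4*127/257 + 31103 = 4*127*(1/257) + 31103 = 508/257 + 31103 = 7993979/257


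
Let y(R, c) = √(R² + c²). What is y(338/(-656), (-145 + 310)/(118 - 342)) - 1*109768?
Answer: -109768 + √68157049/9184 ≈ -1.0977e+5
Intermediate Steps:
y(338/(-656), (-145 + 310)/(118 - 342)) - 1*109768 = √((338/(-656))² + ((-145 + 310)/(118 - 342))²) - 1*109768 = √((338*(-1/656))² + (165/(-224))²) - 109768 = √((-169/328)² + (165*(-1/224))²) - 109768 = √(28561/107584 + (-165/224)²) - 109768 = √(28561/107584 + 27225/50176) - 109768 = √(68157049/84345856) - 109768 = √68157049/9184 - 109768 = -109768 + √68157049/9184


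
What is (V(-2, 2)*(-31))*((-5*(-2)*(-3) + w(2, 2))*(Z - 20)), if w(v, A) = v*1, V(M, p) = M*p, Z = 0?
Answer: 69440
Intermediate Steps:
w(v, A) = v
(V(-2, 2)*(-31))*((-5*(-2)*(-3) + w(2, 2))*(Z - 20)) = (-2*2*(-31))*((-5*(-2)*(-3) + 2)*(0 - 20)) = (-4*(-31))*((10*(-3) + 2)*(-20)) = 124*((-30 + 2)*(-20)) = 124*(-28*(-20)) = 124*560 = 69440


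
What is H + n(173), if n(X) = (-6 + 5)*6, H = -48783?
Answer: -48789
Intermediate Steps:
n(X) = -6 (n(X) = -1*6 = -6)
H + n(173) = -48783 - 6 = -48789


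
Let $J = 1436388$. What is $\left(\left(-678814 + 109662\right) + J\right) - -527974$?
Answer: $1395210$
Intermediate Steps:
$\left(\left(-678814 + 109662\right) + J\right) - -527974 = \left(\left(-678814 + 109662\right) + 1436388\right) - -527974 = \left(-569152 + 1436388\right) + 527974 = 867236 + 527974 = 1395210$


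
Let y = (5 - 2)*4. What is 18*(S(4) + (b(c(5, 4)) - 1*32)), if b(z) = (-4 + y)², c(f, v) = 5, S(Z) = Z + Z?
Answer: 720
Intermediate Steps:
S(Z) = 2*Z
y = 12 (y = 3*4 = 12)
b(z) = 64 (b(z) = (-4 + 12)² = 8² = 64)
18*(S(4) + (b(c(5, 4)) - 1*32)) = 18*(2*4 + (64 - 1*32)) = 18*(8 + (64 - 32)) = 18*(8 + 32) = 18*40 = 720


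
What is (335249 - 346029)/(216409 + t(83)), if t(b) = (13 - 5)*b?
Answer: -10780/217073 ≈ -0.049661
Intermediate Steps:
t(b) = 8*b
(335249 - 346029)/(216409 + t(83)) = (335249 - 346029)/(216409 + 8*83) = -10780/(216409 + 664) = -10780/217073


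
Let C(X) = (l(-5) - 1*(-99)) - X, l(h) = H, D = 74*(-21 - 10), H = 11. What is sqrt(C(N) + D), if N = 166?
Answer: 5*I*sqrt(94) ≈ 48.477*I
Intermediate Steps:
D = -2294 (D = 74*(-31) = -2294)
l(h) = 11
C(X) = 110 - X (C(X) = (11 - 1*(-99)) - X = (11 + 99) - X = 110 - X)
sqrt(C(N) + D) = sqrt((110 - 1*166) - 2294) = sqrt((110 - 166) - 2294) = sqrt(-56 - 2294) = sqrt(-2350) = 5*I*sqrt(94)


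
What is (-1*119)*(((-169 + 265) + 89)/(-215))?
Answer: 4403/43 ≈ 102.40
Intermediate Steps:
(-1*119)*(((-169 + 265) + 89)/(-215)) = -119*(96 + 89)*(-1)/215 = -22015*(-1)/215 = -119*(-37/43) = 4403/43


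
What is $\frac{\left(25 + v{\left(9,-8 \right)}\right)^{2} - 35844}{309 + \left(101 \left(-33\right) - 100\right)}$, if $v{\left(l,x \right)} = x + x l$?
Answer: $\frac{32819}{3124} \approx 10.505$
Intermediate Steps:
$v{\left(l,x \right)} = x + l x$
$\frac{\left(25 + v{\left(9,-8 \right)}\right)^{2} - 35844}{309 + \left(101 \left(-33\right) - 100\right)} = \frac{\left(25 - 8 \left(1 + 9\right)\right)^{2} - 35844}{309 + \left(101 \left(-33\right) - 100\right)} = \frac{\left(25 - 80\right)^{2} - 35844}{309 - 3433} = \frac{\left(-55\right)^{2} - 35844}{-3124} = \left(3025 - 35844\right) \left(- \frac{1}{3124}\right) = \left(-32819\right) \left(- \frac{1}{3124}\right) = \frac{32819}{3124}$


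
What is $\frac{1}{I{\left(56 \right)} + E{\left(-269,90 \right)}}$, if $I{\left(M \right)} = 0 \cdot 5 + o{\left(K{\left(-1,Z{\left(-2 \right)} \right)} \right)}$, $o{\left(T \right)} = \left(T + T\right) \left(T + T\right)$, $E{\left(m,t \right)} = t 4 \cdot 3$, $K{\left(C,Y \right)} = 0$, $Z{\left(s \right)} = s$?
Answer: $\frac{1}{1080} \approx 0.00092593$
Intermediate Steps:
$E{\left(m,t \right)} = 12 t$ ($E{\left(m,t \right)} = 4 t 3 = 12 t$)
$o{\left(T \right)} = 4 T^{2}$ ($o{\left(T \right)} = 2 T 2 T = 4 T^{2}$)
$I{\left(M \right)} = 0$ ($I{\left(M \right)} = 0 \cdot 5 + 4 \cdot 0^{2} = 0 + 4 \cdot 0 = 0 + 0 = 0$)
$\frac{1}{I{\left(56 \right)} + E{\left(-269,90 \right)}} = \frac{1}{0 + 12 \cdot 90} = \frac{1}{0 + 1080} = \frac{1}{1080}$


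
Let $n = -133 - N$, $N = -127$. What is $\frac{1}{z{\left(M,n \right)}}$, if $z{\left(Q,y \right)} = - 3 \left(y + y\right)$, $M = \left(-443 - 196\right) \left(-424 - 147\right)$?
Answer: $\frac{1}{36} \approx 0.027778$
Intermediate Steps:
$n = -6$ ($n = -133 - -127 = -133 + 127 = -6$)
$M = 364869$ ($M = \left(-639\right) \left(-571\right) = 364869$)
$z{\left(Q,y \right)} = - 6 y$ ($z{\left(Q,y \right)} = - 3 \cdot 2 y = - 6 y$)
$\frac{1}{z{\left(M,n \right)}} = \frac{1}{\left(-6\right) \left(-6\right)} = \frac{1}{36}$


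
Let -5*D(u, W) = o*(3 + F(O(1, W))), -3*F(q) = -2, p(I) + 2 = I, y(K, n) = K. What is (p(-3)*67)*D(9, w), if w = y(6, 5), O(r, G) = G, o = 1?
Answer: 737/3 ≈ 245.67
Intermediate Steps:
p(I) = -2 + I
w = 6
F(q) = ⅔ (F(q) = -⅓*(-2) = ⅔)
D(u, W) = -11/15 (D(u, W) = -(3 + ⅔)/5 = -11/(5*3) = -⅕*11/3 = -11/15)
(p(-3)*67)*D(9, w) = ((-2 - 3)*67)*(-11/15) = -5*67*(-11/15) = -335*(-11/15) = 737/3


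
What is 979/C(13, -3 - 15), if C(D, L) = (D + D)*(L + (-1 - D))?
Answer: -979/832 ≈ -1.1767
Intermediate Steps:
C(D, L) = 2*D*(-1 + L - D) (C(D, L) = (2*D)*(-1 + L - D) = 2*D*(-1 + L - D))
979/C(13, -3 - 15) = 979/((2*13*(-1 + (-3 - 15) - 1*13))) = 979/((2*13*(-1 - 18 - 13))) = 979/((2*13*(-32))) = 979/(-832) = 979*(-1/832) = -979/832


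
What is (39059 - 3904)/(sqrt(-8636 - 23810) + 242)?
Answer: 850751/9101 - 7031*I*sqrt(32446)/18202 ≈ 93.479 - 69.579*I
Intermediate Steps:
(39059 - 3904)/(sqrt(-8636 - 23810) + 242) = 35155/(sqrt(-32446) + 242) = 35155/(I*sqrt(32446) + 242) = 35155/(242 + I*sqrt(32446))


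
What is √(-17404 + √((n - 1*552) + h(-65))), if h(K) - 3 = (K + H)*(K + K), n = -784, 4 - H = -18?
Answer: √(-17404 + 3*√473) ≈ 131.68*I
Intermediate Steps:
H = 22 (H = 4 - 1*(-18) = 4 + 18 = 22)
h(K) = 3 + 2*K*(22 + K) (h(K) = 3 + (K + 22)*(K + K) = 3 + (22 + K)*(2*K) = 3 + 2*K*(22 + K))
√(-17404 + √((n - 1*552) + h(-65))) = √(-17404 + √((-784 - 1*552) + (3 + 2*(-65)² + 44*(-65)))) = √(-17404 + √((-784 - 552) + (3 + 2*4225 - 2860))) = √(-17404 + √(-1336 + (3 + 8450 - 2860))) = √(-17404 + √(-1336 + 5593)) = √(-17404 + √4257) = √(-17404 + 3*√473)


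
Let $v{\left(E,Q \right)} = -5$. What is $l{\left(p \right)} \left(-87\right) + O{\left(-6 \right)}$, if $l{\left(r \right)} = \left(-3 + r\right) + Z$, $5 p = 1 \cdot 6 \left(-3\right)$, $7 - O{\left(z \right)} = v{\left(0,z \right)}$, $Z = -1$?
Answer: $\frac{3366}{5} \approx 673.2$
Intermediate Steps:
$O{\left(z \right)} = 12$ ($O{\left(z \right)} = 7 - -5 = 7 + 5 = 12$)
$p = - \frac{18}{5}$ ($p = \frac{1 \cdot 6 \left(-3\right)}{5} = \frac{6 \left(-3\right)}{5} = \frac{1}{5} \left(-18\right) = - \frac{18}{5} \approx -3.6$)
$l{\left(r \right)} = -4 + r$ ($l{\left(r \right)} = \left(-3 + r\right) - 1 = -4 + r$)
$l{\left(p \right)} \left(-87\right) + O{\left(-6 \right)} = \left(-4 - \frac{18}{5}\right) \left(-87\right) + 12 = \left(- \frac{38}{5}\right) \left(-87\right) + 12 = \frac{3306}{5} + 12 = \frac{3366}{5}$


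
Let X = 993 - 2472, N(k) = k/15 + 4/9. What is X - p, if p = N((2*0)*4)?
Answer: -13315/9 ≈ -1479.4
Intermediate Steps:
N(k) = 4/9 + k/15 (N(k) = k*(1/15) + 4*(⅑) = k/15 + 4/9 = 4/9 + k/15)
p = 4/9 (p = 4/9 + ((2*0)*4)/15 = 4/9 + (0*4)/15 = 4/9 + (1/15)*0 = 4/9 + 0 = 4/9 ≈ 0.44444)
X = -1479
X - p = -1479 - 1*4/9 = -1479 - 4/9 = -13315/9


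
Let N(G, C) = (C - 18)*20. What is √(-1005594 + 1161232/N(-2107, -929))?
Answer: I*√22547018347030/4735 ≈ 1002.8*I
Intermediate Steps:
N(G, C) = -360 + 20*C (N(G, C) = (-18 + C)*20 = -360 + 20*C)
√(-1005594 + 1161232/N(-2107, -929)) = √(-1005594 + 1161232/(-360 + 20*(-929))) = √(-1005594 + 1161232/(-360 - 18580)) = √(-1005594 + 1161232/(-18940)) = √(-1005594 + 1161232*(-1/18940)) = √(-1005594 - 290308/4735) = √(-4761777898/4735) = I*√22547018347030/4735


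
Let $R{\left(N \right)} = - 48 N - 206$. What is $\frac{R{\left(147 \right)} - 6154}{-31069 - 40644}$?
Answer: $\frac{13416}{71713} \approx 0.18708$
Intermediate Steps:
$R{\left(N \right)} = -206 - 48 N$
$\frac{R{\left(147 \right)} - 6154}{-31069 - 40644} = \frac{\left(-206 - 7056\right) - 6154}{-31069 - 40644} = \frac{\left(-206 - 7056\right) - 6154}{-71713} = \left(-7262 - 6154\right) \left(- \frac{1}{71713}\right) = \left(-13416\right) \left(- \frac{1}{71713}\right) = \frac{13416}{71713}$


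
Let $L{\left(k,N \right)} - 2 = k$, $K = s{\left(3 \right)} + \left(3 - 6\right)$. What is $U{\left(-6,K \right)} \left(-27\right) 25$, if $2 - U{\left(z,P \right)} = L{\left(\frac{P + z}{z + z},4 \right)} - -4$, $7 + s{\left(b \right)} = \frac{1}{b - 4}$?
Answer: $\frac{14625}{4} \approx 3656.3$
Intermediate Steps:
$s{\left(b \right)} = -7 + \frac{1}{-4 + b}$ ($s{\left(b \right)} = -7 + \frac{1}{b - 4} = -7 + \frac{1}{-4 + b}$)
$K = -11$ ($K = \frac{29 - 21}{-4 + 3} + \left(3 - 6\right) = \frac{29 - 21}{-1} + \left(3 - 6\right) = \left(-1\right) 8 - 3 = -8 - 3 = -11$)
$L{\left(k,N \right)} = 2 + k$
$U{\left(z,P \right)} = -4 - \frac{P + z}{2 z}$ ($U{\left(z,P \right)} = 2 - \left(\left(2 + \frac{P + z}{z + z}\right) - -4\right) = 2 - \left(\left(2 + \frac{P + z}{2 z}\right) + 4\right) = 2 - \left(6 + \frac{P + z}{2 z}\right) = -4 - \frac{P + z}{2 z}$)
$U{\left(-6,K \right)} \left(-27\right) 25 = \frac{\left(-1\right) \left(-11\right) - -54}{2 \left(-6\right)} \left(-27\right) 25 = \frac{1}{2} \left(- \frac{1}{6}\right) \left(11 + 54\right) \left(-27\right) 25 = \frac{1}{2} \left(- \frac{1}{6}\right) 65 \left(-27\right) 25 = \left(- \frac{65}{12}\right) \left(-27\right) 25 = \frac{585}{4} \cdot 25 = \frac{14625}{4}$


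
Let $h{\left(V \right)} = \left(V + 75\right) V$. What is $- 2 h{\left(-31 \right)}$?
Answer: $2728$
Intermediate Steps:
$h{\left(V \right)} = V \left(75 + V\right)$ ($h{\left(V \right)} = \left(75 + V\right) V = V \left(75 + V\right)$)
$- 2 h{\left(-31 \right)} = - 2 \left(- 31 \left(75 - 31\right)\right) = - 2 \left(\left(-31\right) 44\right) = \left(-2\right) \left(-1364\right) = 2728$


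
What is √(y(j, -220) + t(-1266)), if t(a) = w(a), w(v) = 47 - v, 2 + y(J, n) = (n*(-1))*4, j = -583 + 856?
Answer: √2191 ≈ 46.808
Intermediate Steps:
j = 273
y(J, n) = -2 - 4*n (y(J, n) = -2 + (n*(-1))*4 = -2 - n*4 = -2 - 4*n)
t(a) = 47 - a
√(y(j, -220) + t(-1266)) = √((-2 - 4*(-220)) + (47 - 1*(-1266))) = √((-2 + 880) + (47 + 1266)) = √(878 + 1313) = √2191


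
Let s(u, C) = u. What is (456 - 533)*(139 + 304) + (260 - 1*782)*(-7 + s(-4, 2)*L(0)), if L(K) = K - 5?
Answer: -40897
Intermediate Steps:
L(K) = -5 + K
(456 - 533)*(139 + 304) + (260 - 1*782)*(-7 + s(-4, 2)*L(0)) = (456 - 533)*(139 + 304) + (260 - 1*782)*(-7 - 4*(-5 + 0)) = -77*443 + (260 - 782)*(-7 - 4*(-5)) = -34111 - 522*(-7 + 20) = -34111 - 522*13 = -34111 - 6786 = -40897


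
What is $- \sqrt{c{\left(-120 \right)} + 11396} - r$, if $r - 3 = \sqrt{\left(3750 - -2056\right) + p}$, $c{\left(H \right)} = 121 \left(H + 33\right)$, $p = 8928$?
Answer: $-3 - \sqrt{869} - \sqrt{14734} \approx -153.86$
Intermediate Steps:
$c{\left(H \right)} = 3993 + 121 H$ ($c{\left(H \right)} = 121 \left(33 + H\right) = 3993 + 121 H$)
$r = 3 + \sqrt{14734}$ ($r = 3 + \sqrt{\left(3750 - -2056\right) + 8928} = 3 + \sqrt{\left(3750 + 2056\right) + 8928} = 3 + \sqrt{5806 + 8928} = 3 + \sqrt{14734} \approx 124.38$)
$- \sqrt{c{\left(-120 \right)} + 11396} - r = - \sqrt{\left(3993 + 121 \left(-120\right)\right) + 11396} - \left(3 + \sqrt{14734}\right) = - \sqrt{\left(3993 - 14520\right) + 11396} - \left(3 + \sqrt{14734}\right) = - \sqrt{-10527 + 11396} - \left(3 + \sqrt{14734}\right) = - \sqrt{869} - \left(3 + \sqrt{14734}\right) = -3 - \sqrt{869} - \sqrt{14734}$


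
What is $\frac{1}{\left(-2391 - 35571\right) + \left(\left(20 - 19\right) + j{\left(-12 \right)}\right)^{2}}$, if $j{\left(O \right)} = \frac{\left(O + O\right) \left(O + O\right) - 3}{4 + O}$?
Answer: $- \frac{64}{2110343} \approx -3.0327 \cdot 10^{-5}$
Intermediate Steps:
$j{\left(O \right)} = \frac{-3 + 4 O^{2}}{4 + O}$ ($j{\left(O \right)} = \frac{2 O 2 O - 3}{4 + O} = \frac{4 O^{2} - 3}{4 + O} = \frac{-3 + 4 O^{2}}{4 + O}$)
$\frac{1}{\left(-2391 - 35571\right) + \left(\left(20 - 19\right) + j{\left(-12 \right)}\right)^{2}} = \frac{1}{\left(-2391 - 35571\right) + \left(\left(20 - 19\right) + \frac{-3 + 4 \left(-12\right)^{2}}{4 - 12}\right)^{2}} = \frac{1}{\left(-2391 - 35571\right) + \left(\left(20 - 19\right) + \frac{-3 + 4 \cdot 144}{-8}\right)^{2}} = \frac{1}{-37962 + \left(1 - \frac{-3 + 576}{8}\right)^{2}} = \frac{1}{-37962 + \left(1 - \frac{573}{8}\right)^{2}} = \frac{1}{-37962 + \left(- \frac{565}{8}\right)^{2}} = \frac{1}{-37962 + \frac{319225}{64}} = \frac{1}{- \frac{2110343}{64}} = - \frac{64}{2110343}$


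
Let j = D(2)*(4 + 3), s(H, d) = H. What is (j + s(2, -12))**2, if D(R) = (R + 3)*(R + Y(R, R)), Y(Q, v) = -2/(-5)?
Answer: 7396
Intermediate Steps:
Y(Q, v) = 2/5 (Y(Q, v) = -2*(-1/5) = 2/5)
D(R) = (3 + R)*(2/5 + R) (D(R) = (R + 3)*(R + 2/5) = (3 + R)*(2/5 + R))
j = 84 (j = (6/5 + 2**2 + (17/5)*2)*(4 + 3) = (6/5 + 4 + 34/5)*7 = 12*7 = 84)
(j + s(2, -12))**2 = (84 + 2)**2 = 86**2 = 7396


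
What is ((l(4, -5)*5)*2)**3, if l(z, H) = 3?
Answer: 27000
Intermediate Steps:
((l(4, -5)*5)*2)**3 = ((3*5)*2)**3 = (15*2)**3 = 30**3 = 27000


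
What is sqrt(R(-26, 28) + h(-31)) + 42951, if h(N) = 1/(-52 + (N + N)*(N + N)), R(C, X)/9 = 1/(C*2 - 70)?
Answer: 42951 + 7*I*sqrt(5016579)/57828 ≈ 42951.0 + 0.27112*I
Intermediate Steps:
R(C, X) = 9/(-70 + 2*C) (R(C, X) = 9/(C*2 - 70) = 9/(2*C - 70) = 9/(-70 + 2*C))
h(N) = 1/(-52 + 4*N**2) (h(N) = 1/(-52 + (2*N)*(2*N)) = 1/(-52 + 4*N**2))
sqrt(R(-26, 28) + h(-31)) + 42951 = sqrt(9/(2*(-35 - 26)) + 1/(4*(-13 + (-31)**2))) + 42951 = sqrt((9/2)/(-61) + 1/(4*(-13 + 961))) + 42951 = sqrt((9/2)*(-1/61) + (1/4)/948) + 42951 = sqrt(-9/122 + (1/4)*(1/948)) + 42951 = sqrt(-9/122 + 1/3792) + 42951 = sqrt(-17003/231312) + 42951 = 7*I*sqrt(5016579)/57828 + 42951 = 42951 + 7*I*sqrt(5016579)/57828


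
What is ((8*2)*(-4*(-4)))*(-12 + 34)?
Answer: 5632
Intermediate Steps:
((8*2)*(-4*(-4)))*(-12 + 34) = (16*16)*22 = 256*22 = 5632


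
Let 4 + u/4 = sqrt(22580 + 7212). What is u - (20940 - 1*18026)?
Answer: -2930 + 112*sqrt(38) ≈ -2239.6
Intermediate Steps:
u = -16 + 112*sqrt(38) (u = -16 + 4*sqrt(22580 + 7212) = -16 + 4*sqrt(29792) = -16 + 4*(28*sqrt(38)) = -16 + 112*sqrt(38) ≈ 674.41)
u - (20940 - 1*18026) = (-16 + 112*sqrt(38)) - (20940 - 1*18026) = (-16 + 112*sqrt(38)) - (20940 - 18026) = (-16 + 112*sqrt(38)) - 1*2914 = (-16 + 112*sqrt(38)) - 2914 = -2930 + 112*sqrt(38)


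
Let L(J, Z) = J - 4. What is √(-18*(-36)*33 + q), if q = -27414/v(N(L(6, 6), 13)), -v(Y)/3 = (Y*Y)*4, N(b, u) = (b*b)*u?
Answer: √231298482/104 ≈ 146.24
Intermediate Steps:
L(J, Z) = -4 + J
N(b, u) = u*b² (N(b, u) = b²*u = u*b²)
v(Y) = -12*Y² (v(Y) = -3*Y*Y*4 = -3*Y²*4 = -12*Y²)
q = 4569/5408 (q = -27414*(-1/(2028*(-4 + 6)⁴)) = -27414/((-12*(13*2²)²)) = -27414/((-12*(13*4)²)) = -27414/((-12*52²)) = -27414/((-12*2704)) = -27414/(-32448) = -27414*(-1/32448) = 4569/5408 ≈ 0.84486)
√(-18*(-36)*33 + q) = √(-18*(-36)*33 + 4569/5408) = √(648*33 + 4569/5408) = √(21384 + 4569/5408) = √(115649241/5408) = √231298482/104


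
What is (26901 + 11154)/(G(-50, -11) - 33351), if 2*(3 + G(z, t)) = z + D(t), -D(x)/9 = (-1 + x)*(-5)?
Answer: -38055/33649 ≈ -1.1309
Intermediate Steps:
D(x) = -45 + 45*x (D(x) = -9*(-1 + x)*(-5) = -9*(5 - 5*x) = -45 + 45*x)
G(z, t) = -51/2 + z/2 + 45*t/2 (G(z, t) = -3 + (z + (-45 + 45*t))/2 = -3 + (-45 + z + 45*t)/2 = -3 + (-45/2 + z/2 + 45*t/2) = -51/2 + z/2 + 45*t/2)
(26901 + 11154)/(G(-50, -11) - 33351) = (26901 + 11154)/((-51/2 + (½)*(-50) + (45/2)*(-11)) - 33351) = 38055/((-51/2 - 25 - 495/2) - 33351) = 38055/(-298 - 33351) = 38055/(-33649) = 38055*(-1/33649) = -38055/33649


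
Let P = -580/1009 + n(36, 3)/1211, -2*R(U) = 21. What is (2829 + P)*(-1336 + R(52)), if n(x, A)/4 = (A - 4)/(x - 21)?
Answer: -139607124477997/36656970 ≈ -3.8085e+6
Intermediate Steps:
n(x, A) = 4*(-4 + A)/(-21 + x) (n(x, A) = 4*((A - 4)/(x - 21)) = 4*((-4 + A)/(-21 + x)) = 4*(-4 + A)/(-21 + x))
R(U) = -21/2 (R(U) = -½*21 = -21/2)
P = -10539736/18328485 (P = -580/1009 + (4*(-4 + 3)/(-21 + 36))/1211 = -580*1/1009 + (4*(-1)/15)*(1/1211) = -580/1009 + (4*(1/15)*(-1))*(1/1211) = -580/1009 - 4/15*1/1211 = -580/1009 - 4/18165 = -10539736/18328485 ≈ -0.57505)
(2829 + P)*(-1336 + R(52)) = (2829 - 10539736/18328485)*(-1336 - 21/2) = (51840744329/18328485)*(-2693/2) = -139607124477997/36656970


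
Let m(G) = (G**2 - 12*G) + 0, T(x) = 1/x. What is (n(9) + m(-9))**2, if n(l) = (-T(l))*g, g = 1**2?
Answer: 2890000/81 ≈ 35679.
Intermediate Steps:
T(x) = 1/x
g = 1
m(G) = G**2 - 12*G
n(l) = -1/l (n(l) = -1/l*1 = -1/l)
(n(9) + m(-9))**2 = (-1/9 - 9*(-12 - 9))**2 = (-1*1/9 - 9*(-21))**2 = (-1/9 + 189)**2 = (1700/9)**2 = 2890000/81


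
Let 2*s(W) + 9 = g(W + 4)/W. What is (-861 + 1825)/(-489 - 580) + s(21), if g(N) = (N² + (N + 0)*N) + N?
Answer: 186741/7483 ≈ 24.955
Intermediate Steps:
g(N) = N + 2*N² (g(N) = (N² + N*N) + N = (N² + N²) + N = 2*N² + N = N + 2*N²)
s(W) = -9/2 + (4 + W)*(9 + 2*W)/(2*W) (s(W) = -9/2 + (((W + 4)*(1 + 2*(W + 4)))/W)/2 = -9/2 + (((4 + W)*(1 + 2*(4 + W)))/W)/2 = -9/2 + (((4 + W)*(1 + (8 + 2*W)))/W)/2 = -9/2 + (((4 + W)*(9 + 2*W))/W)/2 = -9/2 + ((4 + W)*(9 + 2*W)/W)/2 = -9/2 + (4 + W)*(9 + 2*W)/(2*W))
(-861 + 1825)/(-489 - 580) + s(21) = (-861 + 1825)/(-489 - 580) + (4 + 21 + 18/21) = 964/(-1069) + (4 + 21 + 18*(1/21)) = 964*(-1/1069) + (4 + 21 + 6/7) = -964/1069 + 181/7 = 186741/7483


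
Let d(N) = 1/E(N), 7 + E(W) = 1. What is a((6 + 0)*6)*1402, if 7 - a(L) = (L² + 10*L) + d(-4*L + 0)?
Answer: -6934993/3 ≈ -2.3117e+6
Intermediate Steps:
E(W) = -6 (E(W) = -7 + 1 = -6)
d(N) = -⅙ (d(N) = 1/(-6) = -⅙)
a(L) = 43/6 - L² - 10*L (a(L) = 7 - ((L² + 10*L) - ⅙) = 7 - (-⅙ + L² + 10*L) = 7 + (⅙ - L² - 10*L) = 43/6 - L² - 10*L)
a((6 + 0)*6)*1402 = (43/6 - ((6 + 0)*6)² - 10*(6 + 0)*6)*1402 = (43/6 - (6*6)² - 60*6)*1402 = (43/6 - 1*36² - 10*36)*1402 = (43/6 - 1*1296 - 360)*1402 = (43/6 - 1296 - 360)*1402 = -9893/6*1402 = -6934993/3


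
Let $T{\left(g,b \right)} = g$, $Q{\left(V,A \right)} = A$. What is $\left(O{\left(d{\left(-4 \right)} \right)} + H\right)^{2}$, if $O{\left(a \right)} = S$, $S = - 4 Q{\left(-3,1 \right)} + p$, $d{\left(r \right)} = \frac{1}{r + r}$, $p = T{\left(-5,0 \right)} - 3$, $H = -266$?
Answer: $77284$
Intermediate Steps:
$p = -8$ ($p = -5 - 3 = -8$)
$d{\left(r \right)} = \frac{1}{2 r}$
$S = -12$ ($S = \left(-4\right) 1 - 8 = -4 - 8 = -12$)
$O{\left(a \right)} = -12$
$\left(O{\left(d{\left(-4 \right)} \right)} + H\right)^{2} = \left(-12 - 266\right)^{2} = \left(-278\right)^{2} = 77284$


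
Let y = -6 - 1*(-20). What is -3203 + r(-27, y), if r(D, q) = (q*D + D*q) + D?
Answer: -3986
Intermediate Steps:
y = 14 (y = -6 + 20 = 14)
r(D, q) = D + 2*D*q (r(D, q) = (D*q + D*q) + D = 2*D*q + D = D + 2*D*q)
-3203 + r(-27, y) = -3203 - 27*(1 + 2*14) = -3203 - 27*(1 + 28) = -3203 - 27*29 = -3203 - 783 = -3986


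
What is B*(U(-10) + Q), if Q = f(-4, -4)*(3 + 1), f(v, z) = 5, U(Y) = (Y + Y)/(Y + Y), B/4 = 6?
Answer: 504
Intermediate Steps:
B = 24 (B = 4*6 = 24)
U(Y) = 1 (U(Y) = (2*Y)/((2*Y)) = (2*Y)*(1/(2*Y)) = 1)
Q = 20 (Q = 5*(3 + 1) = 5*4 = 20)
B*(U(-10) + Q) = 24*(1 + 20) = 24*21 = 504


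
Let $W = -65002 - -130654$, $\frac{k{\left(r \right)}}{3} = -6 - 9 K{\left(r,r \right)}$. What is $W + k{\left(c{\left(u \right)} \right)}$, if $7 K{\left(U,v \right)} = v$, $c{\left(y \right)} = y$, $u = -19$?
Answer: $\frac{459951}{7} \approx 65707.0$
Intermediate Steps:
$K{\left(U,v \right)} = \frac{v}{7}$
$k{\left(r \right)} = -18 - \frac{27 r}{7}$ ($k{\left(r \right)} = 3 \left(-6 - 9 \frac{r}{7}\right) = 3 \left(-6 - \frac{9 r}{7}\right) = -18 - \frac{27 r}{7}$)
$W = 65652$ ($W = -65002 + 130654 = 65652$)
$W + k{\left(c{\left(u \right)} \right)} = 65652 - - \frac{387}{7} = 65652 + \left(-18 + \frac{513}{7}\right) = 65652 + \frac{387}{7} = \frac{459951}{7}$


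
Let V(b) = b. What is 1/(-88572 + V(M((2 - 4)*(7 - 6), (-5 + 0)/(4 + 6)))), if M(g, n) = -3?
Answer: -1/88575 ≈ -1.1290e-5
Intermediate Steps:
1/(-88572 + V(M((2 - 4)*(7 - 6), (-5 + 0)/(4 + 6)))) = 1/(-88572 - 3) = 1/(-88575) = -1/88575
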